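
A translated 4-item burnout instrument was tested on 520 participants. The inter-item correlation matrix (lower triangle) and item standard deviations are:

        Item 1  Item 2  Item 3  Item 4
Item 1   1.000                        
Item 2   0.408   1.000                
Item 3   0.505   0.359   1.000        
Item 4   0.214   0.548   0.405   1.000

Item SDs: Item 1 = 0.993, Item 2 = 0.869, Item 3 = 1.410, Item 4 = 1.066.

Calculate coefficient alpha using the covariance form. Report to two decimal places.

coefficient alpha = 0.72

Σσ²ᵢ = 0.993² + 0.869² + 1.410² + 1.066² = 4.8657
Covariances σ_ij = r_ij · s_i · s_j:
  σ(Item 1,Item 2) = 0.408 × 0.993 × 0.869 = 0.3521
  σ(Item 1,Item 3) = 0.505 × 0.993 × 1.410 = 0.7071
  σ(Item 1,Item 4) = 0.214 × 0.993 × 1.066 = 0.2265
  σ(Item 2,Item 3) = 0.359 × 0.869 × 1.410 = 0.4399
  σ(Item 2,Item 4) = 0.548 × 0.869 × 1.066 = 0.5076
  σ(Item 3,Item 4) = 0.405 × 1.410 × 1.066 = 0.6087
σ²_T = Σσ²ᵢ + 2·Σσ_ij = 4.8657 + 2 × 2.8419 = 10.5495
α = (4/3)·(1 − 4.8657/10.5495) = 0.72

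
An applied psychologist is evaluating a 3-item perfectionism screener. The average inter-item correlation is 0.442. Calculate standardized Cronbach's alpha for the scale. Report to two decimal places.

Standardized α = k·r̄ / (1 + (k−1)·r̄) = 3 × 0.442 / (1 + 2 × 0.442)
  = 1.3260 / 1.8840 = 0.70

standardized Cronbach's alpha = 0.70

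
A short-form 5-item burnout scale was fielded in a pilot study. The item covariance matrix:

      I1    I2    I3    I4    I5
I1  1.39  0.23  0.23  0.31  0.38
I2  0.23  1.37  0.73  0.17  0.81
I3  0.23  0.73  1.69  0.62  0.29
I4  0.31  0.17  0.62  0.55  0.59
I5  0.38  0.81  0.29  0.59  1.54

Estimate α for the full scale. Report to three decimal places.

α = 0.714

sum of item variances = 1.39 + 1.37 + 1.69 + 0.55 + 1.54 = 6.54
Σ_{i<j} σ_ij = 4.36
σ²_total = 6.54 + 2 × 4.36 = 15.26
α = (k/(k−1))·(1 − sum of item variances/σ²_total) = (5/4)·(1 − 6.54/15.26) = 0.714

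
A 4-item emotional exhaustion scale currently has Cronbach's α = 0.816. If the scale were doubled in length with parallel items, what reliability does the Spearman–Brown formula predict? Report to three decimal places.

predicted reliability = 0.899

Length factor m = 2
α' = m·α / (1 + (m−1)·α)
   = 2 × 0.816 / (1 + (2 − 1) × 0.816)
   = 1.6320 / 1.8160 = 0.899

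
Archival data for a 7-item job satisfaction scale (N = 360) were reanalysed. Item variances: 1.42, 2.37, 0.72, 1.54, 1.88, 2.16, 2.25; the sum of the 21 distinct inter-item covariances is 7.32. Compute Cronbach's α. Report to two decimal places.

ΣVar(i) = 1.42 + 2.37 + 0.72 + 1.54 + 1.88 + 2.16 + 2.25 = 12.34
Sum of distinct covariances = 7.32
σ²_T = ΣVar(i) + 2·Σcov = 12.34 + 2 × 7.32 = 26.98
α = (7/6)·(1 − 12.34/26.98) = 0.63

Cronbach's α = 0.63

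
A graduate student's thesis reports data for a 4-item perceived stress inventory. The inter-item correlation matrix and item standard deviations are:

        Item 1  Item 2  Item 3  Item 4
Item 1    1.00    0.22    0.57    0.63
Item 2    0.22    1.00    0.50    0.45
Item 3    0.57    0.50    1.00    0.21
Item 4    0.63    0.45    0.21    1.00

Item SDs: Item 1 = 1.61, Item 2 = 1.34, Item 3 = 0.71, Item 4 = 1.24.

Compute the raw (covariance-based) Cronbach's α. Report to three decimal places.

Σσ²ᵢ = 1.61² + 1.34² + 0.71² + 1.24² = 6.4294
Covariances σ_ij = r_ij · s_i · s_j:
  σ(Item 1,Item 2) = 0.22 × 1.61 × 1.34 = 0.4746
  σ(Item 1,Item 3) = 0.57 × 1.61 × 0.71 = 0.6516
  σ(Item 1,Item 4) = 0.63 × 1.61 × 1.24 = 1.2577
  σ(Item 2,Item 3) = 0.50 × 1.34 × 0.71 = 0.4757
  σ(Item 2,Item 4) = 0.45 × 1.34 × 1.24 = 0.7477
  σ(Item 3,Item 4) = 0.21 × 0.71 × 1.24 = 0.1849
σ²_T = Σσ²ᵢ + 2·Σσ_ij = 6.4294 + 2 × 3.7922 = 14.0138
α = (4/3)·(1 − 6.4294/14.0138) = 0.722

Cronbach's α = 0.722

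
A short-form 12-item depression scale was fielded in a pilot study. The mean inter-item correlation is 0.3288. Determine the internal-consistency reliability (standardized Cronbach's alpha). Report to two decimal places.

α = 0.85

Standardized α = k·r̄ / (1 + (k−1)·r̄) = 12 × 0.3288 / (1 + 11 × 0.3288)
  = 3.9456 / 4.6168 = 0.85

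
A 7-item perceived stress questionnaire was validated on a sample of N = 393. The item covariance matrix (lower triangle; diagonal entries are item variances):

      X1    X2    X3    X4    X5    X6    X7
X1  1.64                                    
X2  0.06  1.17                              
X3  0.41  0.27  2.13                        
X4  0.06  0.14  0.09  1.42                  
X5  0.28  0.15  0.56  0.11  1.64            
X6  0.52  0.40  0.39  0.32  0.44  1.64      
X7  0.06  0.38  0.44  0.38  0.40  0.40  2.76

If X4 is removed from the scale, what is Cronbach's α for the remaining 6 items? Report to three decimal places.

Remaining items: X1, X2, X3, X5, X6, X7 (k = 6).
Σσ²ᵢ = 1.64 + 1.17 + 2.13 + 1.64 + 1.64 + 2.76 = 10.98
total variance = 10.98 + 2 × 5.16 = 21.30
α (item deleted) = (6/5)·(1 − 10.98/21.30) = 0.581

α = 0.581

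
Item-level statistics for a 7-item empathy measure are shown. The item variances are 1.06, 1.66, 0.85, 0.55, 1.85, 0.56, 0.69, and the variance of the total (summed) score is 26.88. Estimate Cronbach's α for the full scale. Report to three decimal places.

Σσ²ᵢ = 1.06 + 1.66 + 0.85 + 0.55 + 1.85 + 0.56 + 0.69 = 7.22
α = (k/(k−1))·(1 − Σσ²ᵢ/Var(T)) = (7/6)·(1 − 7.22/26.88) = 0.853

α = 0.853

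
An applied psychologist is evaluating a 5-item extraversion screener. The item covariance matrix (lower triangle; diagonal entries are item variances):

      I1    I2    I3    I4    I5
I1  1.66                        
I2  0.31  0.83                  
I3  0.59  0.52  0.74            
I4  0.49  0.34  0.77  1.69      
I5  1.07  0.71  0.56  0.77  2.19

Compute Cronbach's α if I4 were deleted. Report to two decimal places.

Cronbach's α = 0.77

Remaining items: I1, I2, I3, I5 (k = 4).
Σσ²ᵢ = 1.66 + 0.83 + 0.74 + 2.19 = 5.42
Var(T) = 5.42 + 2 × 3.76 = 12.94
α (item deleted) = (4/3)·(1 − 5.42/12.94) = 0.77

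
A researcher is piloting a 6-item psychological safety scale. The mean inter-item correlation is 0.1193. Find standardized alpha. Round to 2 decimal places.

Standardized α = k·r̄ / (1 + (k−1)·r̄) = 6 × 0.1193 / (1 + 5 × 0.1193)
  = 0.7158 / 1.5965 = 0.45

α = 0.45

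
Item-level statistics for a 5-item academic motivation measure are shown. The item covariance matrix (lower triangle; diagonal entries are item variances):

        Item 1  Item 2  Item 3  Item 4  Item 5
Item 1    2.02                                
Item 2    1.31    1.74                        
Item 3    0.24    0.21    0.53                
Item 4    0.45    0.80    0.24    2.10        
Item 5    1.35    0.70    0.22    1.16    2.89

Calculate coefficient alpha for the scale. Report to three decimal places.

coefficient alpha = 0.738

sum of item variances = 2.02 + 1.74 + 0.53 + 2.10 + 2.89 = 9.28
Σ_{i<j} σ_ij = 6.68
σ²_T = 9.28 + 2 × 6.68 = 22.64
α = (k/(k−1))·(1 − sum of item variances/σ²_T) = (5/4)·(1 − 9.28/22.64) = 0.738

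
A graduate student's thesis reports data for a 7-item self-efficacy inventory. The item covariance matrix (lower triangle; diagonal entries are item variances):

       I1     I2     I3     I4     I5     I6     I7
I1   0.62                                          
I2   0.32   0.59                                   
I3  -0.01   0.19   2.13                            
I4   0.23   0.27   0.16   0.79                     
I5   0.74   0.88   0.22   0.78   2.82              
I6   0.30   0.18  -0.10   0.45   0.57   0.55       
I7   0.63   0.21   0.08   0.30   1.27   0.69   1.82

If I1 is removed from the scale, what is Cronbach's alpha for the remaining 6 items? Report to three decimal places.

α = 0.703

Remaining items: I2, I3, I4, I5, I6, I7 (k = 6).
ΣVar(i) = 0.59 + 2.13 + 0.79 + 2.82 + 0.55 + 1.82 = 8.70
σ²_total = 8.70 + 2 × 6.15 = 21.00
α (item deleted) = (6/5)·(1 − 8.70/21.00) = 0.703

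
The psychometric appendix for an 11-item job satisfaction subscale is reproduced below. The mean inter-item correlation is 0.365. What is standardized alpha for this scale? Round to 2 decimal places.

Standardized α = k·r̄ / (1 + (k−1)·r̄) = 11 × 0.365 / (1 + 10 × 0.365)
  = 4.0150 / 4.6500 = 0.86

α = 0.86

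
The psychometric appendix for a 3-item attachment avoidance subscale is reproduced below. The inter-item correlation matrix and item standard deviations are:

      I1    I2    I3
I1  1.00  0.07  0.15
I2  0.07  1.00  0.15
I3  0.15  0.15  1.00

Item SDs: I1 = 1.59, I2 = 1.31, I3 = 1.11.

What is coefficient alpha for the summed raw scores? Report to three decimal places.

α = 0.280

Σσ²ᵢ = 1.59² + 1.31² + 1.11² = 5.4763
Covariances σ_ij = r_ij · s_i · s_j:
  σ(I1,I2) = 0.07 × 1.59 × 1.31 = 0.1458
  σ(I1,I3) = 0.15 × 1.59 × 1.11 = 0.2647
  σ(I2,I3) = 0.15 × 1.31 × 1.11 = 0.2181
σ²_T = Σσ²ᵢ + 2·Σσ_ij = 5.4763 + 2 × 0.6286 = 6.7335
α = (3/2)·(1 − 5.4763/6.7335) = 0.280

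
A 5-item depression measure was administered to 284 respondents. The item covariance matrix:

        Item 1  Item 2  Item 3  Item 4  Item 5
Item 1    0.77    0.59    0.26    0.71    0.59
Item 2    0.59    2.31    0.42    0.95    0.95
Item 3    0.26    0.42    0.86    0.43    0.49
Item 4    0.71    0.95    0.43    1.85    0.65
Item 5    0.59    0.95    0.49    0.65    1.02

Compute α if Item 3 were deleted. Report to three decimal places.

α = 0.798

Remaining items: Item 1, Item 2, Item 4, Item 5 (k = 4).
Σσ²ᵢ = 0.77 + 2.31 + 1.85 + 1.02 = 5.95
σ²_total = 5.95 + 2 × 4.44 = 14.83
α (item deleted) = (4/3)·(1 − 5.95/14.83) = 0.798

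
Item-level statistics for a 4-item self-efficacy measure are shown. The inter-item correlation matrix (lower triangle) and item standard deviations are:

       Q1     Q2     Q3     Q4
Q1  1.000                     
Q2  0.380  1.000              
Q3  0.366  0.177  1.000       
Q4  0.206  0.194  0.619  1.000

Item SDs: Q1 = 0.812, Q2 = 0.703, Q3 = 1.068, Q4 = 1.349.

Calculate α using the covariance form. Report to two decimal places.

α = 0.65

Σσ²ᵢ = 0.812² + 0.703² + 1.068² + 1.349² = 4.1140
Covariances σ_ij = r_ij · s_i · s_j:
  σ(Q1,Q2) = 0.380 × 0.812 × 0.703 = 0.2169
  σ(Q1,Q3) = 0.366 × 0.812 × 1.068 = 0.3174
  σ(Q1,Q4) = 0.206 × 0.812 × 1.349 = 0.2256
  σ(Q2,Q3) = 0.177 × 0.703 × 1.068 = 0.1329
  σ(Q2,Q4) = 0.194 × 0.703 × 1.349 = 0.1840
  σ(Q3,Q4) = 0.619 × 1.068 × 1.349 = 0.8918
σ²_T = Σσ²ᵢ + 2·Σσ_ij = 4.1140 + 2 × 1.9686 = 8.0512
α = (4/3)·(1 − 4.1140/8.0512) = 0.65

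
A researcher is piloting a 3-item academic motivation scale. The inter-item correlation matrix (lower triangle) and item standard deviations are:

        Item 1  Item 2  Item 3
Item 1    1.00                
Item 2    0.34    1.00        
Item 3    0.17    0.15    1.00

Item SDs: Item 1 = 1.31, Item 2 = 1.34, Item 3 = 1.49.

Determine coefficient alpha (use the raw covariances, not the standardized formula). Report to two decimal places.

Σσ²ᵢ = 1.31² + 1.34² + 1.49² = 5.7318
Covariances σ_ij = r_ij · s_i · s_j:
  σ(Item 1,Item 2) = 0.34 × 1.31 × 1.34 = 0.5968
  σ(Item 1,Item 3) = 0.17 × 1.31 × 1.49 = 0.3318
  σ(Item 2,Item 3) = 0.15 × 1.34 × 1.49 = 0.2995
σ²_T = Σσ²ᵢ + 2·Σσ_ij = 5.7318 + 2 × 1.2281 = 8.1880
α = (3/2)·(1 − 5.7318/8.1880) = 0.45

coefficient alpha = 0.45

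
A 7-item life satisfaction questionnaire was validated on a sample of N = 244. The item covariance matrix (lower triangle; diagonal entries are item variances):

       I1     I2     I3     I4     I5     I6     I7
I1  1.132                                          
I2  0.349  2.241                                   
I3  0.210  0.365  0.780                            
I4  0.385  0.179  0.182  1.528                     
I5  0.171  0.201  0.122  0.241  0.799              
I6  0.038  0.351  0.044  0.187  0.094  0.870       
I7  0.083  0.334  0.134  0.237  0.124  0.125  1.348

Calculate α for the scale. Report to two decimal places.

α = 0.57

Σσ²ᵢ = 1.132 + 2.241 + 0.780 + 1.528 + 0.799 + 0.870 + 1.348 = 8.698
Sum of off-diagonal covariances = 4.156
Var(T) = 8.698 + 2 × 4.156 = 17.010
α = (k/(k−1))·(1 − Σσ²ᵢ/Var(T)) = (7/6)·(1 − 8.698/17.010) = 0.57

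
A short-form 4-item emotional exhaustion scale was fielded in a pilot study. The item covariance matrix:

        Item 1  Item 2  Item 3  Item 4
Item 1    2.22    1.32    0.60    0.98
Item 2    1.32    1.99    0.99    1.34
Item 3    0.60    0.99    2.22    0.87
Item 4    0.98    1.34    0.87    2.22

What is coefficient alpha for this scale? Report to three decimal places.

Σσ²ᵢ = 2.22 + 1.99 + 2.22 + 2.22 = 8.65
Σ_{i<j} σ_ij = 6.10
Var(T) = 8.65 + 2 × 6.10 = 20.85
α = (k/(k−1))·(1 − Σσ²ᵢ/Var(T)) = (4/3)·(1 − 8.65/20.85) = 0.780

α = 0.780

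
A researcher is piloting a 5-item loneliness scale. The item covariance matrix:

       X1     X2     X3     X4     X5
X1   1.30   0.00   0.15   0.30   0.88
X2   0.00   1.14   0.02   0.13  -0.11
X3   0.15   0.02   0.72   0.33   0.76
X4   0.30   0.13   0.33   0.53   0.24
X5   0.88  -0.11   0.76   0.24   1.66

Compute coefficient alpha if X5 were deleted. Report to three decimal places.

coefficient alpha = 0.447

Remaining items: X1, X2, X3, X4 (k = 4).
Σσ²ᵢ = 1.30 + 1.14 + 0.72 + 0.53 = 3.69
Var(T) = 3.69 + 2 × 0.93 = 5.55
α (item deleted) = (4/3)·(1 − 3.69/5.55) = 0.447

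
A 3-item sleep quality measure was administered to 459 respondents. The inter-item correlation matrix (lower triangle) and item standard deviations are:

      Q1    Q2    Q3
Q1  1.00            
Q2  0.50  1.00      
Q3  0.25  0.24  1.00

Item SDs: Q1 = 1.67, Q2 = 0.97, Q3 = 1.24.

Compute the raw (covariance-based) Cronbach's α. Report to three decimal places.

Σσ²ᵢ = 1.67² + 0.97² + 1.24² = 5.2674
Covariances σ_ij = r_ij · s_i · s_j:
  σ(Q1,Q2) = 0.50 × 1.67 × 0.97 = 0.8099
  σ(Q1,Q3) = 0.25 × 1.67 × 1.24 = 0.5177
  σ(Q2,Q3) = 0.24 × 0.97 × 1.24 = 0.2887
σ²_T = Σσ²ᵢ + 2·Σσ_ij = 5.2674 + 2 × 1.6163 = 8.5000
α = (3/2)·(1 − 5.2674/8.5000) = 0.570

α = 0.570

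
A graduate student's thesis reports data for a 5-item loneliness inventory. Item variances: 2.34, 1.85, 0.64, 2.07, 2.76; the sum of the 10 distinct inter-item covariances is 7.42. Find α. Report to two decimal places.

α = 0.76

Σσᵢ² = 2.34 + 1.85 + 0.64 + 2.07 + 2.76 = 9.66
Sum of distinct covariances = 7.42
σ²_total = Σσᵢ² + 2·Σcov = 9.66 + 2 × 7.42 = 24.50
α = (5/4)·(1 − 9.66/24.50) = 0.76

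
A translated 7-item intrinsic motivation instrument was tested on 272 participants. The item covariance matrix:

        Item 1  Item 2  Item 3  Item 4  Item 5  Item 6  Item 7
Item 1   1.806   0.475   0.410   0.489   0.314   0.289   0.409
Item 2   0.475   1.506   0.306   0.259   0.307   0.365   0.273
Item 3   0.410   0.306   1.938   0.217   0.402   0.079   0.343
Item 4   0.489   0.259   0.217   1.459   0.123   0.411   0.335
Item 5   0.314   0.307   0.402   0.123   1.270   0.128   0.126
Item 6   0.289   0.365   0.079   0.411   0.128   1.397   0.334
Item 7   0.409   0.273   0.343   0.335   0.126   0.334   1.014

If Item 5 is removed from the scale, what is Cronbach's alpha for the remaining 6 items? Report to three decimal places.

Cronbach's alpha = 0.627

Remaining items: Item 1, Item 2, Item 3, Item 4, Item 6, Item 7 (k = 6).
sum of item variances = 1.806 + 1.506 + 1.938 + 1.459 + 1.397 + 1.014 = 9.120
Var(T) = 9.120 + 2 × 4.994 = 19.108
α (item deleted) = (6/5)·(1 − 9.120/19.108) = 0.627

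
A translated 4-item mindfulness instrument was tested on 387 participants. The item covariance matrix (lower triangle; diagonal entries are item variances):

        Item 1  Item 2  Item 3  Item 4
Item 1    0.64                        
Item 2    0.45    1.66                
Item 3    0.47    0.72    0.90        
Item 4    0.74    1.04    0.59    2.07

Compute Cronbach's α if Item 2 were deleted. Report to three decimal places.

Remaining items: Item 1, Item 3, Item 4 (k = 3).
Σσᵢ² = 0.64 + 0.90 + 2.07 = 3.61
Var(T) = 3.61 + 2 × 1.80 = 7.21
α (item deleted) = (3/2)·(1 − 3.61/7.21) = 0.749

Cronbach's α = 0.749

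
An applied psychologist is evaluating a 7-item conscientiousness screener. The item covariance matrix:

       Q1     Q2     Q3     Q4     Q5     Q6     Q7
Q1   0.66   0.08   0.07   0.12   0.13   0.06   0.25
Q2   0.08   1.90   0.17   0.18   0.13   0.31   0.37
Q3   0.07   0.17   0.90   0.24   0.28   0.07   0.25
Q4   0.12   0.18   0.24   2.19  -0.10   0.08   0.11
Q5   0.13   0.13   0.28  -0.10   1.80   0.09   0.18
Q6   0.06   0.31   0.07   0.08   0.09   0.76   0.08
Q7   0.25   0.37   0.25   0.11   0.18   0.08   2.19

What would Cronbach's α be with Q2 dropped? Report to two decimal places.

Cronbach's α = 0.37

Remaining items: Q1, Q3, Q4, Q5, Q6, Q7 (k = 6).
ΣVar(i) = 0.66 + 0.90 + 2.19 + 1.80 + 0.76 + 2.19 = 8.50
Var(T) = 8.50 + 2 × 1.91 = 12.32
α (item deleted) = (6/5)·(1 − 8.50/12.32) = 0.37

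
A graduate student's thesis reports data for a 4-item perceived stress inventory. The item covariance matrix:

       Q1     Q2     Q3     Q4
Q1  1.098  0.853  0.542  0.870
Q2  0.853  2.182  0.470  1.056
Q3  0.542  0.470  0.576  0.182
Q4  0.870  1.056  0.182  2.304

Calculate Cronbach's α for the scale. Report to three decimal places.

ΣVar(i) = 1.098 + 2.182 + 0.576 + 2.304 = 6.160
Sum of off-diagonal covariances = 3.973
σ²_total = 6.160 + 2 × 3.973 = 14.106
α = (k/(k−1))·(1 − ΣVar(i)/σ²_total) = (4/3)·(1 − 6.160/14.106) = 0.751

α = 0.751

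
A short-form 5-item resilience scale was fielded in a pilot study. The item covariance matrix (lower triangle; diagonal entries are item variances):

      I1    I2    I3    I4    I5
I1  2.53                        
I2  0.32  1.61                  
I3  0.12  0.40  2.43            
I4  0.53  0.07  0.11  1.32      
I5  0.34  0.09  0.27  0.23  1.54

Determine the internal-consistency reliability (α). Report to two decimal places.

α = 0.43

Σσ²ᵢ = 2.53 + 1.61 + 2.43 + 1.32 + 1.54 = 9.43
Σ_{i<j} σ_ij = 2.48
σ²_total = 9.43 + 2 × 2.48 = 14.39
α = (k/(k−1))·(1 − Σσ²ᵢ/σ²_total) = (5/4)·(1 − 9.43/14.39) = 0.43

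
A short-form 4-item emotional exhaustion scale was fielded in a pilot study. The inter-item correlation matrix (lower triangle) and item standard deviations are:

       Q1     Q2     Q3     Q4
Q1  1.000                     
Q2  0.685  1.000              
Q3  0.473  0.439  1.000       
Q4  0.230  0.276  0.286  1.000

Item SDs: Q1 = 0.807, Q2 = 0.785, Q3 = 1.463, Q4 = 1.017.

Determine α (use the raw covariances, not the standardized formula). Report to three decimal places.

Σσ²ᵢ = 0.807² + 0.785² + 1.463² + 1.017² = 4.4421
Covariances σ_ij = r_ij · s_i · s_j:
  σ(Q1,Q2) = 0.685 × 0.807 × 0.785 = 0.4339
  σ(Q1,Q3) = 0.473 × 0.807 × 1.463 = 0.5584
  σ(Q1,Q4) = 0.230 × 0.807 × 1.017 = 0.1888
  σ(Q2,Q3) = 0.439 × 0.785 × 1.463 = 0.5042
  σ(Q2,Q4) = 0.276 × 0.785 × 1.017 = 0.2203
  σ(Q3,Q4) = 0.286 × 1.463 × 1.017 = 0.4255
σ²_T = Σσ²ᵢ + 2·Σσ_ij = 4.4421 + 2 × 2.3311 = 9.1043
α = (4/3)·(1 − 4.4421/9.1043) = 0.683

α = 0.683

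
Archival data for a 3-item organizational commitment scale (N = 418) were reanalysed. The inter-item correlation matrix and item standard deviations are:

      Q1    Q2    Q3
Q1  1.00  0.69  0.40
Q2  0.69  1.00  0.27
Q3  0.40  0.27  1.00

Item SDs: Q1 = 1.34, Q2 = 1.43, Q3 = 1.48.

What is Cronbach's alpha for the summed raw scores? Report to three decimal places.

Σσ²ᵢ = 1.34² + 1.43² + 1.48² = 6.0309
Covariances σ_ij = r_ij · s_i · s_j:
  σ(Q1,Q2) = 0.69 × 1.34 × 1.43 = 1.3222
  σ(Q1,Q3) = 0.40 × 1.34 × 1.48 = 0.7933
  σ(Q2,Q3) = 0.27 × 1.43 × 1.48 = 0.5714
σ²_T = Σσ²ᵢ + 2·Σσ_ij = 6.0309 + 2 × 2.6869 = 11.4047
α = (3/2)·(1 − 6.0309/11.4047) = 0.707

Cronbach's alpha = 0.707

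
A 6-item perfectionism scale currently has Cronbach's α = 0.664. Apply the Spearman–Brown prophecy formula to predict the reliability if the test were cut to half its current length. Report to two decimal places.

Length factor m = 1/2
α' = m·α / (1 − (1−m)·α)
   = 1/2 × 0.664 / (1 − (1 − 1/2) × 0.664)
   = 0.3320 / 0.6680 = 0.50

predicted reliability = 0.50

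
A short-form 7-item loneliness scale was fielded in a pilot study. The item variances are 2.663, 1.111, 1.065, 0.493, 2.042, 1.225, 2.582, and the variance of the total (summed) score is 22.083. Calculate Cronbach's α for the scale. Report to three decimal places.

Cronbach's α = 0.576

Σσ²ᵢ = 2.663 + 1.111 + 1.065 + 0.493 + 2.042 + 1.225 + 2.582 = 11.181
α = (k/(k−1))·(1 − Σσ²ᵢ/total variance) = (7/6)·(1 − 11.181/22.083) = 0.576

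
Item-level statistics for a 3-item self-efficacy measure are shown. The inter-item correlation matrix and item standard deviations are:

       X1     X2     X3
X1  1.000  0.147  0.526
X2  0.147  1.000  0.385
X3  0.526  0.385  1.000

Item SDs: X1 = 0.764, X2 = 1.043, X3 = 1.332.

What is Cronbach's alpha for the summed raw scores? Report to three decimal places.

Σσ²ᵢ = 0.764² + 1.043² + 1.332² = 3.4458
Covariances σ_ij = r_ij · s_i · s_j:
  σ(X1,X2) = 0.147 × 0.764 × 1.043 = 0.1171
  σ(X1,X3) = 0.526 × 0.764 × 1.332 = 0.5353
  σ(X2,X3) = 0.385 × 1.043 × 1.332 = 0.5349
σ²_T = Σσ²ᵢ + 2·Σσ_ij = 3.4458 + 2 × 1.1873 = 5.8204
α = (3/2)·(1 − 3.4458/5.8204) = 0.612

Cronbach's alpha = 0.612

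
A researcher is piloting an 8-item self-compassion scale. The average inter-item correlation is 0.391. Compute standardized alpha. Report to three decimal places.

standardized alpha = 0.837

Standardized α = k·r̄ / (1 + (k−1)·r̄) = 8 × 0.391 / (1 + 7 × 0.391)
  = 3.1280 / 3.7370 = 0.837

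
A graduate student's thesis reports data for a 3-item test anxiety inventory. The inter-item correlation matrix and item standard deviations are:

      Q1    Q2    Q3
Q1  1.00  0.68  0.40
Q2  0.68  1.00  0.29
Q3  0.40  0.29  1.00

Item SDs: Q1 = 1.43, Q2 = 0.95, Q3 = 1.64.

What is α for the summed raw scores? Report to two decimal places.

Σσ²ᵢ = 1.43² + 0.95² + 1.64² = 5.6370
Covariances σ_ij = r_ij · s_i · s_j:
  σ(Q1,Q2) = 0.68 × 1.43 × 0.95 = 0.9238
  σ(Q1,Q3) = 0.40 × 1.43 × 1.64 = 0.9381
  σ(Q2,Q3) = 0.29 × 0.95 × 1.64 = 0.4518
σ²_T = Σσ²ᵢ + 2·Σσ_ij = 5.6370 + 2 × 2.3137 = 10.2644
α = (3/2)·(1 − 5.6370/10.2644) = 0.68

α = 0.68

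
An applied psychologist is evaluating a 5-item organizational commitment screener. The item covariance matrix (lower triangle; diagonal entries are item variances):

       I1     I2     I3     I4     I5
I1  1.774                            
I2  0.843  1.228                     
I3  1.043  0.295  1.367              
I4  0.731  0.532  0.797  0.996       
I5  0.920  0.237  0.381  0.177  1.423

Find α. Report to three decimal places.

α = 0.796

ΣVar(i) = 1.774 + 1.228 + 1.367 + 0.996 + 1.423 = 6.788
Sum of the distinct covariances = 5.956
σ²_T = 6.788 + 2 × 5.956 = 18.700
α = (k/(k−1))·(1 − ΣVar(i)/σ²_T) = (5/4)·(1 − 6.788/18.700) = 0.796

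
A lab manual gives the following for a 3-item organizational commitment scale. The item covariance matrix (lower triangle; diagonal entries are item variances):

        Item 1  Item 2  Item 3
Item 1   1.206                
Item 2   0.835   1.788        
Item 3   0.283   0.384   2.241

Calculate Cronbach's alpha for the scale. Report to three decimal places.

α = 0.547

Σσᵢ² = 1.206 + 1.788 + 2.241 = 5.235
Sum of the distinct covariances = 1.502
σ²_T = 5.235 + 2 × 1.502 = 8.239
α = (k/(k−1))·(1 − Σσᵢ²/σ²_T) = (3/2)·(1 − 5.235/8.239) = 0.547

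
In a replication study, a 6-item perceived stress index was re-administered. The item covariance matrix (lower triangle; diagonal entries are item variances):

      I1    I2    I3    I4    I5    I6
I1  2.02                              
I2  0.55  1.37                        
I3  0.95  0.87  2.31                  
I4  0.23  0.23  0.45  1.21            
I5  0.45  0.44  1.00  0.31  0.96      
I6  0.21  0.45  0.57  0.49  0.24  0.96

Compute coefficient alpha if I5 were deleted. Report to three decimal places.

Remaining items: I1, I2, I3, I4, I6 (k = 5).
sum of item variances = 2.02 + 1.37 + 2.31 + 1.21 + 0.96 = 7.87
σ²_T = 7.87 + 2 × 5.00 = 17.87
α (item deleted) = (5/4)·(1 − 7.87/17.87) = 0.699

α = 0.699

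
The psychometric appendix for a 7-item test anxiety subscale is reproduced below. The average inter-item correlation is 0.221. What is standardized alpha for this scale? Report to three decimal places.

standardized alpha = 0.665

Standardized α = k·r̄ / (1 + (k−1)·r̄) = 7 × 0.221 / (1 + 6 × 0.221)
  = 1.5470 / 2.3260 = 0.665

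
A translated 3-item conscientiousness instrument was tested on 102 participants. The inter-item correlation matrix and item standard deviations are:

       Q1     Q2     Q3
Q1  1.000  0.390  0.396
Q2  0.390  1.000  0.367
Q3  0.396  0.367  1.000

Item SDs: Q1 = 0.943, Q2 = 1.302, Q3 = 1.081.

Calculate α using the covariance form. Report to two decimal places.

α = 0.64

Σσ²ᵢ = 0.943² + 1.302² + 1.081² = 3.7530
Covariances σ_ij = r_ij · s_i · s_j:
  σ(Q1,Q2) = 0.390 × 0.943 × 1.302 = 0.4788
  σ(Q1,Q3) = 0.396 × 0.943 × 1.081 = 0.4037
  σ(Q2,Q3) = 0.367 × 1.302 × 1.081 = 0.5165
σ²_T = Σσ²ᵢ + 2·Σσ_ij = 3.7530 + 2 × 1.3990 = 6.5510
α = (3/2)·(1 − 3.7530/6.5510) = 0.64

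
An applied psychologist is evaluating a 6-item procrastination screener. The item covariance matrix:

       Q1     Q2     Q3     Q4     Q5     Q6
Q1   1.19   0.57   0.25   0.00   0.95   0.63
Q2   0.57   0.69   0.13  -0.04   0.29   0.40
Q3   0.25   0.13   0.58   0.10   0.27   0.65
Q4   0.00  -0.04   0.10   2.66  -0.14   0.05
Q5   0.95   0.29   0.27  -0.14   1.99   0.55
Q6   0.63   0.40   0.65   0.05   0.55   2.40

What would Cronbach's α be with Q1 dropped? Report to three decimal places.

Remaining items: Q2, Q3, Q4, Q5, Q6 (k = 5).
ΣVar(i) = 0.69 + 0.58 + 2.66 + 1.99 + 2.40 = 8.32
σ²_total = 8.32 + 2 × 2.26 = 12.84
α (item deleted) = (5/4)·(1 − 8.32/12.84) = 0.440

Cronbach's α = 0.440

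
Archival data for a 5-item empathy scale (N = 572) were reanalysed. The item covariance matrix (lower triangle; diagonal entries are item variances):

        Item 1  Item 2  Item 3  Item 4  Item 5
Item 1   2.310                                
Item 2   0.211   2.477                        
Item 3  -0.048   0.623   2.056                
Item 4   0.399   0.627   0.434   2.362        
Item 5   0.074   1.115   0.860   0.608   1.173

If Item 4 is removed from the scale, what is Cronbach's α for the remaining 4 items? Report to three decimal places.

α = 0.552

Remaining items: Item 1, Item 2, Item 3, Item 5 (k = 4).
ΣVar(i) = 2.310 + 2.477 + 2.056 + 1.173 = 8.016
σ²_total = 8.016 + 2 × 2.835 = 13.686
α (item deleted) = (4/3)·(1 − 8.016/13.686) = 0.552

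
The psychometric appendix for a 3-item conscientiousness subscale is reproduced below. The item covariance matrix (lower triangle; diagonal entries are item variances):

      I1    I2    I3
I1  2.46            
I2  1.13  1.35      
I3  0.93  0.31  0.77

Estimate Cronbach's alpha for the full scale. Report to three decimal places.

Cronbach's alpha = 0.763

Σσ²ᵢ = 2.46 + 1.35 + 0.77 = 4.58
Sum of off-diagonal covariances = 2.37
σ²_T = 4.58 + 2 × 2.37 = 9.32
α = (k/(k−1))·(1 − Σσ²ᵢ/σ²_T) = (3/2)·(1 − 4.58/9.32) = 0.763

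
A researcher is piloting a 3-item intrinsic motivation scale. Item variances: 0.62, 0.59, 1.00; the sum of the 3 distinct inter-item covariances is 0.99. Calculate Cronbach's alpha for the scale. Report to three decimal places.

Cronbach's alpha = 0.709

sum of item variances = 0.62 + 0.59 + 1.00 = 2.21
Sum of distinct covariances = 0.99
σ²_T = sum of item variances + 2·Σcov = 2.21 + 2 × 0.99 = 4.19
α = (3/2)·(1 − 2.21/4.19) = 0.709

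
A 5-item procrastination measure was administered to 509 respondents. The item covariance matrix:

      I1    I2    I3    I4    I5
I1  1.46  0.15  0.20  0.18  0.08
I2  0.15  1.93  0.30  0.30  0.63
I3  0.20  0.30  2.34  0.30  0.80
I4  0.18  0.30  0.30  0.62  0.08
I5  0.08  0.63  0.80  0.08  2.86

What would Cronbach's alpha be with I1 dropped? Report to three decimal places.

Cronbach's alpha = 0.511

Remaining items: I2, I3, I4, I5 (k = 4).
ΣVar(i) = 1.93 + 2.34 + 0.62 + 2.86 = 7.75
σ²_total = 7.75 + 2 × 2.41 = 12.57
α (item deleted) = (4/3)·(1 − 7.75/12.57) = 0.511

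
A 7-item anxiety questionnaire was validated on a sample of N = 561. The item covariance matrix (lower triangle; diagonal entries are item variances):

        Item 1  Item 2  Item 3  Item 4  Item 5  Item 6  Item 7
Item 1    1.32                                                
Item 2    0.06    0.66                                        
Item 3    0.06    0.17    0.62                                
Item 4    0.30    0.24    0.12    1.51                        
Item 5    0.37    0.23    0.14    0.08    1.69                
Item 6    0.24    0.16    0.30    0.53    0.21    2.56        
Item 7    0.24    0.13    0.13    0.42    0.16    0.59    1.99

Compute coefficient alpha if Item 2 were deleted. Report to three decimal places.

Remaining items: Item 1, Item 3, Item 4, Item 5, Item 6, Item 7 (k = 6).
Σσ²ᵢ = 1.32 + 0.62 + 1.51 + 1.69 + 2.56 + 1.99 = 9.69
total variance = 9.69 + 2 × 3.89 = 17.47
α (item deleted) = (6/5)·(1 − 9.69/17.47) = 0.534

coefficient alpha = 0.534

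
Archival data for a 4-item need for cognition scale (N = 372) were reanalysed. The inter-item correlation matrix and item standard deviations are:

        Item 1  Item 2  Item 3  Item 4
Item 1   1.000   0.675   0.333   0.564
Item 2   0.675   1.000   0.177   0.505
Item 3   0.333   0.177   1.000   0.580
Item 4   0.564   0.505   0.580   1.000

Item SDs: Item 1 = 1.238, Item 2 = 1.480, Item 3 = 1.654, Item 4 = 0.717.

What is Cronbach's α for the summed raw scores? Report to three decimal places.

Σσ²ᵢ = 1.238² + 1.480² + 1.654² + 0.717² = 6.9728
Covariances σ_ij = r_ij · s_i · s_j:
  σ(Item 1,Item 2) = 0.675 × 1.238 × 1.480 = 1.2368
  σ(Item 1,Item 3) = 0.333 × 1.238 × 1.654 = 0.6819
  σ(Item 1,Item 4) = 0.564 × 1.238 × 0.717 = 0.5006
  σ(Item 2,Item 3) = 0.177 × 1.480 × 1.654 = 0.4333
  σ(Item 2,Item 4) = 0.505 × 1.480 × 0.717 = 0.5359
  σ(Item 3,Item 4) = 0.580 × 1.654 × 0.717 = 0.6878
σ²_T = Σσ²ᵢ + 2·Σσ_ij = 6.9728 + 2 × 4.0763 = 15.1254
α = (4/3)·(1 − 6.9728/15.1254) = 0.719

α = 0.719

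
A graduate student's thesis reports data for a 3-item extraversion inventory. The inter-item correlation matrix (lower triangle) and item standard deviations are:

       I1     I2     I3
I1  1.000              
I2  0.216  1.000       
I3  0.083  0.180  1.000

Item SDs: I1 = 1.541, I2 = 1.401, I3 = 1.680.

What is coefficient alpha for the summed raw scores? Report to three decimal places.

coefficient alpha = 0.354

Σσ²ᵢ = 1.541² + 1.401² + 1.680² = 7.1599
Covariances σ_ij = r_ij · s_i · s_j:
  σ(I1,I2) = 0.216 × 1.541 × 1.401 = 0.4663
  σ(I1,I3) = 0.083 × 1.541 × 1.680 = 0.2149
  σ(I2,I3) = 0.180 × 1.401 × 1.680 = 0.4237
σ²_T = Σσ²ᵢ + 2·Σσ_ij = 7.1599 + 2 × 1.1049 = 9.3697
α = (3/2)·(1 − 7.1599/9.3697) = 0.354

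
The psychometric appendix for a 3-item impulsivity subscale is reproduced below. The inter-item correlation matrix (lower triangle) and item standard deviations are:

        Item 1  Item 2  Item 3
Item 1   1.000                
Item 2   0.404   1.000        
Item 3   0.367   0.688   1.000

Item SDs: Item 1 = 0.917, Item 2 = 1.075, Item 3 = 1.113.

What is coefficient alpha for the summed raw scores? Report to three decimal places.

coefficient alpha = 0.745

Σσ²ᵢ = 0.917² + 1.075² + 1.113² = 3.2353
Covariances σ_ij = r_ij · s_i · s_j:
  σ(Item 1,Item 2) = 0.404 × 0.917 × 1.075 = 0.3983
  σ(Item 1,Item 3) = 0.367 × 0.917 × 1.113 = 0.3746
  σ(Item 2,Item 3) = 0.688 × 1.075 × 1.113 = 0.8232
σ²_T = Σσ²ᵢ + 2·Σσ_ij = 3.2353 + 2 × 1.5961 = 6.4275
α = (3/2)·(1 − 3.2353/6.4275) = 0.745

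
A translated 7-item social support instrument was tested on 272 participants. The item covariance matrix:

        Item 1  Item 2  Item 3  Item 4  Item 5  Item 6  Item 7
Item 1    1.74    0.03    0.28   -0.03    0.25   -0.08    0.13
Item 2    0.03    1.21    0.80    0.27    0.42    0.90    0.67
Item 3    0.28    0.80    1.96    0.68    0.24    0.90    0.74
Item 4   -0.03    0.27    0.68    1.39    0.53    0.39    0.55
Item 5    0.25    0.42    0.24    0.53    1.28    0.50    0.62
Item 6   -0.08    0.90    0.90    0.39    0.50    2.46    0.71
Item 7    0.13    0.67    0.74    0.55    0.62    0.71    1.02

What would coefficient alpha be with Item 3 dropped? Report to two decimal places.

α = 0.68

Remaining items: Item 1, Item 2, Item 4, Item 5, Item 6, Item 7 (k = 6).
Σσ²ᵢ = 1.74 + 1.21 + 1.39 + 1.28 + 2.46 + 1.02 = 9.10
total variance = 9.10 + 2 × 5.86 = 20.82
α (item deleted) = (6/5)·(1 − 9.10/20.82) = 0.68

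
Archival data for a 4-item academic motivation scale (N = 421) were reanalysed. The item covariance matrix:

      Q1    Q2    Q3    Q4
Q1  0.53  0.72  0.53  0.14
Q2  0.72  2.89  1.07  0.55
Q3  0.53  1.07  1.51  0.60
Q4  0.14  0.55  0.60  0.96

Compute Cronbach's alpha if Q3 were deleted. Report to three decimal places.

α = 0.588

Remaining items: Q1, Q2, Q4 (k = 3).
sum of item variances = 0.53 + 2.89 + 0.96 = 4.38
total variance = 4.38 + 2 × 1.41 = 7.20
α (item deleted) = (3/2)·(1 − 4.38/7.20) = 0.588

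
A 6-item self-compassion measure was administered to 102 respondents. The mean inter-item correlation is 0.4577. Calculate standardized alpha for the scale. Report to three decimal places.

Standardized α = k·r̄ / (1 + (k−1)·r̄) = 6 × 0.4577 / (1 + 5 × 0.4577)
  = 2.7462 / 3.2885 = 0.835

standardized alpha = 0.835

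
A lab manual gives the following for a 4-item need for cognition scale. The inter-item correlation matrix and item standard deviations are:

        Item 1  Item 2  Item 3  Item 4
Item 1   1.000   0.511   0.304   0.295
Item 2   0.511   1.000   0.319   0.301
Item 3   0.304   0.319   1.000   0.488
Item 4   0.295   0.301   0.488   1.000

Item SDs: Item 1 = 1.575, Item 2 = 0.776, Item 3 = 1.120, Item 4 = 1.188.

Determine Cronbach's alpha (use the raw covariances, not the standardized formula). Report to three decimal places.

Cronbach's alpha = 0.672

Σσ²ᵢ = 1.575² + 0.776² + 1.120² + 1.188² = 5.7485
Covariances σ_ij = r_ij · s_i · s_j:
  σ(Item 1,Item 2) = 0.511 × 1.575 × 0.776 = 0.6245
  σ(Item 1,Item 3) = 0.304 × 1.575 × 1.120 = 0.5363
  σ(Item 1,Item 4) = 0.295 × 1.575 × 1.188 = 0.5520
  σ(Item 2,Item 3) = 0.319 × 0.776 × 1.120 = 0.2772
  σ(Item 2,Item 4) = 0.301 × 0.776 × 1.188 = 0.2775
  σ(Item 3,Item 4) = 0.488 × 1.120 × 1.188 = 0.6493
σ²_T = Σσ²ᵢ + 2·Σσ_ij = 5.7485 + 2 × 2.9168 = 11.5821
α = (4/3)·(1 − 5.7485/11.5821) = 0.672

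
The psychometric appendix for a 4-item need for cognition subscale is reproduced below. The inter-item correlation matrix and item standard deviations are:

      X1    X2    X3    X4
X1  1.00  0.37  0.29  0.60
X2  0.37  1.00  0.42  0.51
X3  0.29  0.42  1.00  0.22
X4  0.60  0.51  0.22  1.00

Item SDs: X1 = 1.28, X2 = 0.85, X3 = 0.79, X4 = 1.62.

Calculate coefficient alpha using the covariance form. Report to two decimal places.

Σσ²ᵢ = 1.28² + 0.85² + 0.79² + 1.62² = 5.6094
Covariances σ_ij = r_ij · s_i · s_j:
  σ(X1,X2) = 0.37 × 1.28 × 0.85 = 0.4026
  σ(X1,X3) = 0.29 × 1.28 × 0.79 = 0.2932
  σ(X1,X4) = 0.60 × 1.28 × 1.62 = 1.2442
  σ(X2,X3) = 0.42 × 0.85 × 0.79 = 0.2820
  σ(X2,X4) = 0.51 × 0.85 × 1.62 = 0.7023
  σ(X3,X4) = 0.22 × 0.79 × 1.62 = 0.2816
σ²_T = Σσ²ᵢ + 2·Σσ_ij = 5.6094 + 2 × 3.2059 = 12.0212
α = (4/3)·(1 − 5.6094/12.0212) = 0.71

α = 0.71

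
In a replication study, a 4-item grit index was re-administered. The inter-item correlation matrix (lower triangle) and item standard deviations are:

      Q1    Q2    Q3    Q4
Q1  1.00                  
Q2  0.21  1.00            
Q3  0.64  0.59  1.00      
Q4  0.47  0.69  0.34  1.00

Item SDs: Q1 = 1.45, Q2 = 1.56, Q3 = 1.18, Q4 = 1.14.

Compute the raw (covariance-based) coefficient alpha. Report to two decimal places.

α = 0.78

Σσ²ᵢ = 1.45² + 1.56² + 1.18² + 1.14² = 7.2281
Covariances σ_ij = r_ij · s_i · s_j:
  σ(Q1,Q2) = 0.21 × 1.45 × 1.56 = 0.4750
  σ(Q1,Q3) = 0.64 × 1.45 × 1.18 = 1.0950
  σ(Q1,Q4) = 0.47 × 1.45 × 1.14 = 0.7769
  σ(Q2,Q3) = 0.59 × 1.56 × 1.18 = 1.0861
  σ(Q2,Q4) = 0.69 × 1.56 × 1.14 = 1.2271
  σ(Q3,Q4) = 0.34 × 1.18 × 1.14 = 0.4574
σ²_T = Σσ²ᵢ + 2·Σσ_ij = 7.2281 + 2 × 5.1175 = 17.4631
α = (4/3)·(1 − 7.2281/17.4631) = 0.78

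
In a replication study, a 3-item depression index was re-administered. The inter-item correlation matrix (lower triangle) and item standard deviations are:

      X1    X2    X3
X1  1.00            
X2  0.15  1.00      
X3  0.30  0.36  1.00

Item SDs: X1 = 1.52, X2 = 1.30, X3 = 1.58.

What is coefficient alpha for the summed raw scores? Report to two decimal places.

coefficient alpha = 0.53

Σσ²ᵢ = 1.52² + 1.30² + 1.58² = 6.4968
Covariances σ_ij = r_ij · s_i · s_j:
  σ(X1,X2) = 0.15 × 1.52 × 1.30 = 0.2964
  σ(X1,X3) = 0.30 × 1.52 × 1.58 = 0.7205
  σ(X2,X3) = 0.36 × 1.30 × 1.58 = 0.7394
σ²_T = Σσ²ᵢ + 2·Σσ_ij = 6.4968 + 2 × 1.7563 = 10.0094
α = (3/2)·(1 − 6.4968/10.0094) = 0.53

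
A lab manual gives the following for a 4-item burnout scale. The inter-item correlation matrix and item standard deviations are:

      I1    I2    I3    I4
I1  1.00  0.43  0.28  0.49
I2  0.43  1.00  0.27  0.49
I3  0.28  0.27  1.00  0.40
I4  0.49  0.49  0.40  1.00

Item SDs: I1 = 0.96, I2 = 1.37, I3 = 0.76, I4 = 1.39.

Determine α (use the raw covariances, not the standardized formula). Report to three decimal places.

α = 0.714

Σσ²ᵢ = 0.96² + 1.37² + 0.76² + 1.39² = 5.3082
Covariances σ_ij = r_ij · s_i · s_j:
  σ(I1,I2) = 0.43 × 0.96 × 1.37 = 0.5655
  σ(I1,I3) = 0.28 × 0.96 × 0.76 = 0.2043
  σ(I1,I4) = 0.49 × 0.96 × 1.39 = 0.6539
  σ(I2,I3) = 0.27 × 1.37 × 0.76 = 0.2811
  σ(I2,I4) = 0.49 × 1.37 × 1.39 = 0.9331
  σ(I3,I4) = 0.40 × 0.76 × 1.39 = 0.4226
σ²_T = Σσ²ᵢ + 2·Σσ_ij = 5.3082 + 2 × 3.0605 = 11.4292
α = (4/3)·(1 − 5.3082/11.4292) = 0.714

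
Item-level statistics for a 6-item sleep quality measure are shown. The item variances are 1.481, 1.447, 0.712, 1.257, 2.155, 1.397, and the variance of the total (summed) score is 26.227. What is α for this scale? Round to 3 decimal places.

α = 0.813

ΣVar(i) = 1.481 + 1.447 + 0.712 + 1.257 + 2.155 + 1.397 = 8.449
α = (k/(k−1))·(1 − ΣVar(i)/σ²_total) = (6/5)·(1 − 8.449/26.227) = 0.813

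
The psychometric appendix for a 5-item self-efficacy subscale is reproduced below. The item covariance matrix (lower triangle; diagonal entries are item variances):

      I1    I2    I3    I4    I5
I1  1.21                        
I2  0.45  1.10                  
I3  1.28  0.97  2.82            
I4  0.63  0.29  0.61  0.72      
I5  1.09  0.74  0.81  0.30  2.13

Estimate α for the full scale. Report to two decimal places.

Σσᵢ² = 1.21 + 1.10 + 2.82 + 0.72 + 2.13 = 7.98
Σ_{i<j} σ_ij = 7.17
Var(T) = 7.98 + 2 × 7.17 = 22.32
α = (k/(k−1))·(1 − Σσᵢ²/Var(T)) = (5/4)·(1 − 7.98/22.32) = 0.80

α = 0.80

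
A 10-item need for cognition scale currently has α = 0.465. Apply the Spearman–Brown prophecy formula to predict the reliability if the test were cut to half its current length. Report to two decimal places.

Length factor m = 1/2
α' = m·α / (1 − (1−m)·α)
   = 1/2 × 0.465 / (1 − (1 − 1/2) × 0.465)
   = 0.2325 / 0.7675 = 0.30

predicted reliability = 0.30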